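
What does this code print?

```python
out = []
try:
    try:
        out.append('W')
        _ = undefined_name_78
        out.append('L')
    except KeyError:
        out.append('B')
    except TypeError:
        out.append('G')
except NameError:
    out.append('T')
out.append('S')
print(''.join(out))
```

Execution trace: 'W' (try body) → 'T' (outer except NameError) → 'S' (after the try/except). Output: WTS

Answer: WTS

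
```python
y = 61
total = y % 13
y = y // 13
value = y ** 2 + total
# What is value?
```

Trace:
`y = 61` → y = 61
`total = y % 13` → total = 9
`y = y // 13` → y = 4
`value = y ** 2 + total` → value = 25
So value = 25

Answer: 25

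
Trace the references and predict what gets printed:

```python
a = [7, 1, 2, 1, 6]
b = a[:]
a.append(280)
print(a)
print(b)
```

Key concept: slice [:] creates copy.
Step by step:
`a = [7, 1, 2, 1, 6]` → a = [7, 1, 2, 1, 6]
`b = a[:]` → b = [7, 1, 2, 1, 6]
`a.append(280)` → a = [7, 1, 2, 1, 6, 280]
`print(a)` → prints [7, 1, 2, 1, 6, 280]
`print(b)` → prints [7, 1, 2, 1, 6]

Answer:
[7, 1, 2, 1, 6, 280]
[7, 1, 2, 1, 6]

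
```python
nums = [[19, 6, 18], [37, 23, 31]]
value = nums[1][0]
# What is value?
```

Trace:
`nums = [[19, 6, 18], [37, 23, 31]]` → nums = [[19, 6, 18], [37, 23, 31]]
`value = nums[1][0]` → value = 37
So value = 37

Answer: 37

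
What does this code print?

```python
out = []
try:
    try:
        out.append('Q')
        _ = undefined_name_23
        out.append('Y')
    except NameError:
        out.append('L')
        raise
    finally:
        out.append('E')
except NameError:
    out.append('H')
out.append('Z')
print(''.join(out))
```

Execution trace: 'Q' (inner try body) → 'L' (inner except NameError) → 'E' (inner finally) → 'H' (outer except NameError) → 'Z' (after the try/except). Output: QLEHZ

Answer: QLEHZ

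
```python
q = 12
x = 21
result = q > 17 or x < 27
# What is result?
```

Trace:
`q = 12` → q = 12
`x = 21` → x = 21
`result = q > 17 or x < 27` → result = True
So result = True

Answer: True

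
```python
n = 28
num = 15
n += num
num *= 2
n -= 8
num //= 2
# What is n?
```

Trace:
`n = 28` → n = 28
`num = 15` → num = 15
`n += num` → n = 43
`num *= 2` → num = 30
`n -= 8` → n = 35
`num //= 2` → num = 15
So n = 35

Answer: 35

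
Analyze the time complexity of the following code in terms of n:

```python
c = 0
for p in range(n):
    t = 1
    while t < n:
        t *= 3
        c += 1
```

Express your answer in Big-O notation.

Each loop level contributes: n × log n. Multiplying the contributions gives O(n log n).

Answer: O(n log n)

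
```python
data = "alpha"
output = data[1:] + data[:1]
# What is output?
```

Trace:
`data = "alpha"` → data = 'alpha'
`output = data[1:] + data[:1]` → output = 'lphaa'
So output = 'lphaa'

Answer: 'lphaa'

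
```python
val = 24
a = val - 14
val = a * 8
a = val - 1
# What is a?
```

Trace:
`val = 24` → val = 24
`a = val - 14` → a = 10
`val = a * 8` → val = 80
`a = val - 1` → a = 79
So a = 79

Answer: 79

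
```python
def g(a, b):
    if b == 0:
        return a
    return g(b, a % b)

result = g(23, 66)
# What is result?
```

g(23, 66) -> g(66, 23) -> g(23, 20) -> g(20, 3) -> g(3, 2) -> g(2, 1) -> g(1, 0) -> 1

Answer: 1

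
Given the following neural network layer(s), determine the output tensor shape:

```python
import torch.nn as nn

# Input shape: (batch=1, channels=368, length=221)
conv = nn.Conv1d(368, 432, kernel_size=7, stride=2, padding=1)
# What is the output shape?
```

Input: (1, 368, 221) -> Output: (1, 432, 109)

Answer: (1, 432, 109)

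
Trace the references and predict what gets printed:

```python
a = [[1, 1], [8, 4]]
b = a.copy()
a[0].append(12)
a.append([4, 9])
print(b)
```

Key concept: shallow copy with nested lists.
Step by step:
`a = [[1, 1], [8, 4]]` → a = [[1, 1], [8, 4]]
`b = a.copy()` → b = [[1, 1], [8, 4]]
`a[0].append(12)` → a = [[1, 1, 12], [8, 4]]; b = [[1, 1, 12], [8, 4]]
`a.append([4, 9])` → a = [[1, 1, 12], [8, 4], [4, 9]]
`print(b)` → prints [[1, 1, 12], [8, 4]]

Answer: [[1, 1, 12], [8, 4]]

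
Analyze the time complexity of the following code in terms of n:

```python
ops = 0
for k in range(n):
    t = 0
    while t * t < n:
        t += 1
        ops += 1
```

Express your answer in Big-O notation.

Each loop level contributes: n × √n. Multiplying the contributions gives O(n√n).

Answer: O(n√n)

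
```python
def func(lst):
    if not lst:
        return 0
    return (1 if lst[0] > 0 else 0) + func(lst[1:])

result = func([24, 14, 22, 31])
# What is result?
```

Count of positive elements in [24, 14, 22, 31] = 4

Answer: 4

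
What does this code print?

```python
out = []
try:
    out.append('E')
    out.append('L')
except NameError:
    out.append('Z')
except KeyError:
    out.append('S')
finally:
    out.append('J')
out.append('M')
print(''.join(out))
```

Execution trace: 'E' (try body) → 'L' (try body, no exception) → 'J' (finally) → 'M' (after the try/except). Output: ELJM

Answer: ELJM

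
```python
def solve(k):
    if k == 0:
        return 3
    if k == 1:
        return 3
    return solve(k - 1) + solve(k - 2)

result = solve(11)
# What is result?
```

Build up from base cases: solve(0)=3, solve(1)=3, solve(2)=6, solve(3)=9, solve(4)=15, solve(5)=24, solve(6)=39, ..., solve(11)=432

Answer: 432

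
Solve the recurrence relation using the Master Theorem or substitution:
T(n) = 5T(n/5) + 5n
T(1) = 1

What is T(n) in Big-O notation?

By Master Theorem: a=5, b=5, f(n)=5n. Since log_5(5) = 1 and f(n) = Θ(n^1), Case 2 applies. T(n) = O(n log n).

Answer: O(n log n)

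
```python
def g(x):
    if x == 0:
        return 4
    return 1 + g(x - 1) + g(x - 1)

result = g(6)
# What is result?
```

g(x) = 1 + 2·g(x-1), g(0)=4. Closed form: (4+1)·2^6 - 1 = 319.

Answer: 319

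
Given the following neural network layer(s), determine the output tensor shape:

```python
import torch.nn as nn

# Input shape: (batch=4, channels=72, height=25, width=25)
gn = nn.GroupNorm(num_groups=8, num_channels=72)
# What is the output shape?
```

Input: (4, 72, 25, 25) -> Output: (4, 72, 25, 25)

Answer: (4, 72, 25, 25)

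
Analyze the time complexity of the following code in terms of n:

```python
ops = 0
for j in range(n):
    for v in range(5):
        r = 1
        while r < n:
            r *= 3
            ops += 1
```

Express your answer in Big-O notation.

Each loop level contributes: n × 1 × log n. Multiplying the contributions gives O(n log n).

Answer: O(n log n)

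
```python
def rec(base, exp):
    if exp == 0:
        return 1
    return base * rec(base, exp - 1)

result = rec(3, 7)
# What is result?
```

rec(3, 7) = 3 * 3 * 3 * 3 * 3 * 3 * 3 = 2187

Answer: 2187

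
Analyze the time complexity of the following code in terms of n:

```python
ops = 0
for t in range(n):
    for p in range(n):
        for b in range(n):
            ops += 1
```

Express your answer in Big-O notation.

Each loop level contributes: n × n × n. Multiplying the contributions gives O(n^3).

Answer: O(n^3)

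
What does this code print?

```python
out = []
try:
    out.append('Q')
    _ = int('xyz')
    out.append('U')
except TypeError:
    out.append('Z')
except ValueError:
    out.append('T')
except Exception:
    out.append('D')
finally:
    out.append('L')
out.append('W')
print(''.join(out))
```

Execution trace: 'Q' (try body) → 'T' (except ValueError) → 'L' (finally) → 'W' (after the try/except). Output: QTLW

Answer: QTLW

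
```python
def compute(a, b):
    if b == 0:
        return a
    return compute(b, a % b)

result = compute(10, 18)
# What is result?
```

compute(10, 18) -> compute(18, 10) -> compute(10, 8) -> compute(8, 2) -> compute(2, 0) -> 2

Answer: 2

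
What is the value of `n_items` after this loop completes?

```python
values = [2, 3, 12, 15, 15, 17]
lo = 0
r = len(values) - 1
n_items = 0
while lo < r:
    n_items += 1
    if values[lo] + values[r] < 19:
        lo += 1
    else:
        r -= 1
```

Steps to find pair summing to 19
`n_items` takes the values: 0 → 1 → 2 → 3 → 4 → 5

Answer: 5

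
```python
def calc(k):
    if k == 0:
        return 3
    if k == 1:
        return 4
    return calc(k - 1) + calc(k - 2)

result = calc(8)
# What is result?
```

Build up from base cases: calc(0)=3, calc(1)=4, calc(2)=7, calc(3)=11, calc(4)=18, calc(5)=29, calc(6)=47, ..., calc(8)=123

Answer: 123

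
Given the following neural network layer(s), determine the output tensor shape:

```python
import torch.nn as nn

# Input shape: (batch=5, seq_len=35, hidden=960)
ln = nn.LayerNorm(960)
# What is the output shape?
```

Input: (5, 35, 960) -> Output: (5, 35, 960)

Answer: (5, 35, 960)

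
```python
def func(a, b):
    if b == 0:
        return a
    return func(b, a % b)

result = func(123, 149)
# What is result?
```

func(123, 149) -> func(149, 123) -> func(123, 26) -> func(26, 19) -> func(19, 7) -> func(7, 5) -> func(5, 2) -> func(2, 1) -> func(1, 0) -> 1

Answer: 1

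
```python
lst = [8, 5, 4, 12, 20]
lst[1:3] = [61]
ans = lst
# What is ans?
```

Trace:
`lst = [8, 5, 4, 12, 20]` → lst = [8, 5, 4, 12, 20]
`lst[1:3] = [61]` → lst = [8, 61, 12, 20]
`ans = lst` → ans = [8, 61, 12, 20]
So ans = [8, 61, 12, 20]

Answer: [8, 61, 12, 20]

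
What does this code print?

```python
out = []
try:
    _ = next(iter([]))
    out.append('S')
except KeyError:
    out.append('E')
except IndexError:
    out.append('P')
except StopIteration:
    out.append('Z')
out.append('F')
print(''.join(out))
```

Execution trace: 'Z' (except StopIteration) → 'F' (after the try/except). Output: ZF

Answer: ZF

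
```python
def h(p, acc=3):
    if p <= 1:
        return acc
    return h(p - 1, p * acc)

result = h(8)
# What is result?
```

Accumulator trace (n, acc): (8, 3) -> (7, 24) -> (6, 168) -> (5, 1008) -> (4, 5040) -> (3, 20160) -> (2, 60480) -> (1, 120960) -> return 120960

Answer: 120960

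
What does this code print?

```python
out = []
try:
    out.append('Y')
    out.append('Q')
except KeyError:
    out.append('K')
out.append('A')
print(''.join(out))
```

Execution trace: 'Y' (try body) → 'Q' (try body, no exception) → 'A' (after the try/except). Output: YQA

Answer: YQA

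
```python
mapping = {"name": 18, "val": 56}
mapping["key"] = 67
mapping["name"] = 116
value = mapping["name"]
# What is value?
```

Trace:
`mapping = {"name": 18, "val": 56}` → mapping = {'name': 18, 'val': 56}
`mapping["key"] = 67` → mapping = {'name': 18, 'val': 56, 'key': 67}
`mapping["name"] = 116` → mapping = {'name': 116, 'val': 56, 'key': 67}
`value = mapping["name"]` → value = 116
So value = 116

Answer: 116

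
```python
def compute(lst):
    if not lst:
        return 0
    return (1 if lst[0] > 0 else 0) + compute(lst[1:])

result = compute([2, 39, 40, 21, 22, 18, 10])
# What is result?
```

Count of positive elements in [2, 39, 40, 21, 22, 18, 10] = 7

Answer: 7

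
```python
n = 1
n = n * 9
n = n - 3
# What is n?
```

Trace:
`n = 1` → n = 1
`n = n * 9` → n = 9
`n = n - 3` → n = 6
So n = 6

Answer: 6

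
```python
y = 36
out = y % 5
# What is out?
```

Trace:
`y = 36` → y = 36
`out = y % 5` → out = 1
So out = 1

Answer: 1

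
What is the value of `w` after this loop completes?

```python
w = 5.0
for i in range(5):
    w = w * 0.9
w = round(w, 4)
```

Exponential decay: 5.0 * 0.9^5
`w` takes the values: 5.0 → 4.5 → 4.05 → 3.645 → 3.2805 → 2.95245 → 2.9525

Answer: 2.9525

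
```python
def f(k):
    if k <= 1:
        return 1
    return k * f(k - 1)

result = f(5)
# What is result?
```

f(5) = 5 * 4 * 3 * 2 * 1 = 120

Answer: 120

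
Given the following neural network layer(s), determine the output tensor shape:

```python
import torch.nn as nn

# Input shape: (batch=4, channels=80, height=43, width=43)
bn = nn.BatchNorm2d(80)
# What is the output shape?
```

Input: (4, 80, 43, 43) -> Output: (4, 80, 43, 43)

Answer: (4, 80, 43, 43)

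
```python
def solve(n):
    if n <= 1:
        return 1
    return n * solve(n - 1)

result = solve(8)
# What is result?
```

solve(8) = 8 * 7 * 6 * 5 * 4 * 3 * 2 * 1 = 40320

Answer: 40320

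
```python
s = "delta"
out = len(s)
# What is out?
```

Trace:
`s = "delta"` → s = 'delta'
`out = len(s)` → out = 5
So out = 5

Answer: 5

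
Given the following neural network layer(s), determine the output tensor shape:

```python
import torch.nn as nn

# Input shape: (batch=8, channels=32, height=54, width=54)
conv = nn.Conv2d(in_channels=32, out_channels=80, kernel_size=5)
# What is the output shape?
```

Input: (8, 32, 54, 54) -> Output: (8, 80, 50, 50)

Answer: (8, 80, 50, 50)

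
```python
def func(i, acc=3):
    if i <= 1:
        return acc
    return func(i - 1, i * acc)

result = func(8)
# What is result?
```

Accumulator trace (n, acc): (8, 3) -> (7, 24) -> (6, 168) -> (5, 1008) -> (4, 5040) -> (3, 20160) -> (2, 60480) -> (1, 120960) -> return 120960

Answer: 120960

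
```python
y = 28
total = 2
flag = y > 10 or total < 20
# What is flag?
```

Trace:
`y = 28` → y = 28
`total = 2` → total = 2
`flag = y > 10 or total < 20` → flag = True
So flag = True

Answer: True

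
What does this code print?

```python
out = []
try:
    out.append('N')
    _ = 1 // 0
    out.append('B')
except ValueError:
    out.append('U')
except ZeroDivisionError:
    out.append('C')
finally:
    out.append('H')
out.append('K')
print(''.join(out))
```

Execution trace: 'N' (try body) → 'C' (except ZeroDivisionError) → 'H' (finally) → 'K' (after the try/except). Output: NCHK

Answer: NCHK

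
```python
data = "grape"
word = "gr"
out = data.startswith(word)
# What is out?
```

Trace:
`data = "grape"` → data = 'grape'
`word = "gr"` → word = 'gr'
`out = data.startswith(word)` → out = True
So out = True

Answer: True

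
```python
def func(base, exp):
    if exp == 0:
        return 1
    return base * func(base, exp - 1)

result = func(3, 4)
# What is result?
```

func(3, 4) = 3 * 3 * 3 * 3 = 81

Answer: 81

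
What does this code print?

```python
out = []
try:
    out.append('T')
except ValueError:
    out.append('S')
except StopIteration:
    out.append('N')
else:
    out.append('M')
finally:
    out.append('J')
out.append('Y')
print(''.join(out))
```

Execution trace: 'T' (try body, no exception) → 'M' (else) → 'J' (finally) → 'Y' (after the try/except). Output: TMJY

Answer: TMJY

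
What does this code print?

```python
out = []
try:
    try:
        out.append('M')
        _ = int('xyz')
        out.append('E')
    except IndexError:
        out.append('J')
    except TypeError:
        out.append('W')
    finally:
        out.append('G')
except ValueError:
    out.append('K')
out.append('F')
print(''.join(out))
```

Execution trace: 'M' (inner try body) → 'G' (inner finally) → 'K' (outer except ValueError) → 'F' (after the try/except). Output: MGKF

Answer: MGKF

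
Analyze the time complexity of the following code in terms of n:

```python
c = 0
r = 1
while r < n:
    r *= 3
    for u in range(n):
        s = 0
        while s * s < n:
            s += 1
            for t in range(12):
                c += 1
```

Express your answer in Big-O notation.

Each loop level contributes: log n × n × √n × 1. Multiplying the contributions gives O(n√n log n).

Answer: O(n√n log n)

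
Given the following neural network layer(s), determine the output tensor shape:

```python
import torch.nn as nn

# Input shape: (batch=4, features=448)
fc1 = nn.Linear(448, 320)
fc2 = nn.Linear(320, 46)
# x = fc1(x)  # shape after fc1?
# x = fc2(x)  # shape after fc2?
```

Input: (4, 448) -> after fc1: (4, 320) -> Output: (4, 46)

Answer: (4, 46)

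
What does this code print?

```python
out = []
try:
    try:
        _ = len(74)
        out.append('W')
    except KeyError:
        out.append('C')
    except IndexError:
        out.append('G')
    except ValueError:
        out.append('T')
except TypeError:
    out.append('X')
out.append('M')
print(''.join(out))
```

Execution trace: 'X' (outer except TypeError) → 'M' (after the try/except). Output: XM

Answer: XM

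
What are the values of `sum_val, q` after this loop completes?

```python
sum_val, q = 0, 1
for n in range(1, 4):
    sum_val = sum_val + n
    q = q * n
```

Sum and factorial of 1 to 3
`sum_val, q` takes the values: (0, 1) → (1, 1) → (3, 1) → (3, 2) → (6, 2) → (6, 6)

Answer: 6, 6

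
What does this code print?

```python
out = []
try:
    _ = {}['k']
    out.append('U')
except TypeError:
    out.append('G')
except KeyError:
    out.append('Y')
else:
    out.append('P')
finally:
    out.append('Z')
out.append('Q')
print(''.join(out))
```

Execution trace: 'Y' (except KeyError) → 'Z' (finally) → 'Q' (after the try/except). Output: YZQ

Answer: YZQ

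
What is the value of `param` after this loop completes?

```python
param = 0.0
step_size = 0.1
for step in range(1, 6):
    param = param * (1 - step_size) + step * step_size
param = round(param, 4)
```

Moving average with lr=0.1
`param` takes the values: 0.0 → 0.1 → 0.29 → 0.561 → 0.9049 → 1.31441 → 1.3144

Answer: 1.3144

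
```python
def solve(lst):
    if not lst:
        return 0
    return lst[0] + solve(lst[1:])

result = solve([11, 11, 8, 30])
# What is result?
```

11 + 11 + 8 + 30 + 0 = 60

Answer: 60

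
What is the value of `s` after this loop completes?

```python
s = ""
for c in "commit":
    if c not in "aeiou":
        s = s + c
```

Remove vowels from 'commit'
`s` takes the values: "" → "c" → "cm" → "cmm" → "cmmt"

Answer: "cmmt"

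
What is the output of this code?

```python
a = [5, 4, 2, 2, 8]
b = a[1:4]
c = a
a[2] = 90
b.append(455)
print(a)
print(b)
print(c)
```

Key concept: slice vs alias.
Step by step:
`a = [5, 4, 2, 2, 8]` → a = [5, 4, 2, 2, 8]
`b = a[1:4]` → b = [4, 2, 2]
`c = a` → c = [5, 4, 2, 2, 8] (same object as a)
`a[2] = 90` → a = [5, 4, 90, 2, 8] (same object as c); c = [5, 4, 90, 2, 8] (same object as a)
`b.append(455)` → b = [4, 2, 2, 455]
`print(a)` → prints [5, 4, 90, 2, 8]
`print(b)` → prints [4, 2, 2, 455]
`print(c)` → prints [5, 4, 90, 2, 8]

Answer:
[5, 4, 90, 2, 8]
[4, 2, 2, 455]
[5, 4, 90, 2, 8]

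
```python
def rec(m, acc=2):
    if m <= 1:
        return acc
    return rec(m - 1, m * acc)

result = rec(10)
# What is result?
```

Accumulator trace (n, acc): (10, 2) -> (9, 20) -> (8, 180) -> (7, 1440) -> (6, 10080) -> (5, 60480) -> (4, 302400) -> (3, 1209600) -> (2, 3628800) -> (1, 7257600) -> return 7257600

Answer: 7257600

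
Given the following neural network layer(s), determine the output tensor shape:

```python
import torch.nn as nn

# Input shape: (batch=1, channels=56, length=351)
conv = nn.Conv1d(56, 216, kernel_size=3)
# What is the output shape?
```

Input: (1, 56, 351) -> Output: (1, 216, 349)

Answer: (1, 216, 349)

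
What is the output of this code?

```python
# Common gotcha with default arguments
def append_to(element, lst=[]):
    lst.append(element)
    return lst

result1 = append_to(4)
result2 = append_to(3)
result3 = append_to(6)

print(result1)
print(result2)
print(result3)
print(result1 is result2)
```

Key concept: mutable default argument gotcha.
Step by step:
`result1 = append_to(4)` → result1 = [4]
`result2 = append_to(3)` → result1 = [4, 3] (same object as result2); result2 = [4, 3] (same object as result1)
`result3 = append_to(6)` → result1 = [4, 3, 6] (same object as result2, result3); result2 = [4, 3, 6] (same object as result1, result3); result3 = [4, 3, 6] (same object as result1, result2)
`print(result1)` → prints [4, 3, 6]
`print(result2)` → prints [4, 3, 6]
`print(result3)` → prints [4, 3, 6]
`print(result1 is result2)` → prints True

Answer:
[4, 3, 6]
[4, 3, 6]
[4, 3, 6]
True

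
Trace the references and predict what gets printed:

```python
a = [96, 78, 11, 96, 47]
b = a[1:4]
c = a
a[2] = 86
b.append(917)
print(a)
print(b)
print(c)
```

Key concept: slice vs alias.
Step by step:
`a = [96, 78, 11, 96, 47]` → a = [96, 78, 11, 96, 47]
`b = a[1:4]` → b = [78, 11, 96]
`c = a` → c = [96, 78, 11, 96, 47] (same object as a)
`a[2] = 86` → a = [96, 78, 86, 96, 47] (same object as c); c = [96, 78, 86, 96, 47] (same object as a)
`b.append(917)` → b = [78, 11, 96, 917]
`print(a)` → prints [96, 78, 86, 96, 47]
`print(b)` → prints [78, 11, 96, 917]
`print(c)` → prints [96, 78, 86, 96, 47]

Answer:
[96, 78, 86, 96, 47]
[78, 11, 96, 917]
[96, 78, 86, 96, 47]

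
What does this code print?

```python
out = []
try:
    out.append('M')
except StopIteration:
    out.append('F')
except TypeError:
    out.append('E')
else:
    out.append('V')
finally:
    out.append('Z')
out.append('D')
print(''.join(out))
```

Execution trace: 'M' (try body, no exception) → 'V' (else) → 'Z' (finally) → 'D' (after the try/except). Output: MVZD

Answer: MVZD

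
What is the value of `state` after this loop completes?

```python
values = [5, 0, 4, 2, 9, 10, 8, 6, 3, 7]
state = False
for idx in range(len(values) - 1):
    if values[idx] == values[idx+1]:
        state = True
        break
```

Check consecutive duplicates in [5, 0, 4, 2, 9, 10, 8, 6, 3, 7]
`state` takes the values: False

Answer: False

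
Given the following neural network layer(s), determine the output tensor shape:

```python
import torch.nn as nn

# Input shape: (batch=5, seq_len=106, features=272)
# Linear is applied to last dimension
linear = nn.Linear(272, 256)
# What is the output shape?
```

Input: (5, 106, 272) -> Output: (5, 106, 256)

Answer: (5, 106, 256)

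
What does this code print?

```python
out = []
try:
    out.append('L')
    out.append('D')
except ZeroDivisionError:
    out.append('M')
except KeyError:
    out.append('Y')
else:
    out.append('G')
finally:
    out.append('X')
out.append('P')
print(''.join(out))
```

Execution trace: 'L' (try body) → 'D' (try body, no exception) → 'G' (else) → 'X' (finally) → 'P' (after the try/except). Output: LDGXP

Answer: LDGXP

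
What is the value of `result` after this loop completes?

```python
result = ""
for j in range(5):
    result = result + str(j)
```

Concatenate digits 0 to 4
`result` takes the values: "" → "0" → "01" → "012" → "0123" → "01234"

Answer: "01234"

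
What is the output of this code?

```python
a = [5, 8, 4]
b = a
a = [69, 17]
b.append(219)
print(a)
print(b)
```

Key concept: rebinding vs mutation: a is rebound to a new list, b still points at the original.
Step by step:
`a = [5, 8, 4]` → a = [5, 8, 4]
`b = a` → b = [5, 8, 4] (same object as a)
`a = [69, 17]` → a = [69, 17]
`b.append(219)` → b = [5, 8, 4, 219]
`print(a)` → prints [69, 17]
`print(b)` → prints [5, 8, 4, 219]

Answer:
[69, 17]
[5, 8, 4, 219]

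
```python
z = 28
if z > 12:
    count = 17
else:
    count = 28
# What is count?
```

Trace:
`z = 28` → z = 28
`if z > 12: ...` → z > 12 is True → count = 17
So count = 17

Answer: 17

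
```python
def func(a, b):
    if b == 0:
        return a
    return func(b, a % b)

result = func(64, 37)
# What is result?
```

func(64, 37) -> func(37, 27) -> func(27, 10) -> func(10, 7) -> func(7, 3) -> func(3, 1) -> func(1, 0) -> 1

Answer: 1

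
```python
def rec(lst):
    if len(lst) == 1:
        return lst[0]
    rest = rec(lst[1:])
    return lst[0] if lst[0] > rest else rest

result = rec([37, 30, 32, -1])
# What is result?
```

Recursive max over [37, 30, 32, -1] = 37

Answer: 37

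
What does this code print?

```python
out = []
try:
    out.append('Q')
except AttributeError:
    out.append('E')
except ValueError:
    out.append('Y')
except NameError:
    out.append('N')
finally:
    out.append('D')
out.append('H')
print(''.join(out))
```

Execution trace: 'Q' (try body, no exception) → 'D' (finally) → 'H' (after the try/except). Output: QDH

Answer: QDH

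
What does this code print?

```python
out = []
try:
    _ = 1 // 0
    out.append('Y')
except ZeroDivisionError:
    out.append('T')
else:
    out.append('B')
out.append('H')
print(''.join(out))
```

Execution trace: 'T' (except ZeroDivisionError) → 'H' (after the try/except). Output: TH

Answer: TH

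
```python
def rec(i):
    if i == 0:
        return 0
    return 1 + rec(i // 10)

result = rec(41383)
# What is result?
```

Count of digits of 41383: 5

Answer: 5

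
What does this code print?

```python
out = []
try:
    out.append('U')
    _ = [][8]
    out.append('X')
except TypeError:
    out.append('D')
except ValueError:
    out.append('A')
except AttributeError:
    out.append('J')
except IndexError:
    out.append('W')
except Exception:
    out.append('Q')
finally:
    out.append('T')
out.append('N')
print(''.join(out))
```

Execution trace: 'U' (try body) → 'W' (except IndexError) → 'T' (finally) → 'N' (after the try/except). Output: UWTN

Answer: UWTN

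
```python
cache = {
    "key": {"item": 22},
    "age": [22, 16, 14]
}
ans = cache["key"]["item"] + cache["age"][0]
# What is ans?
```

Trace:
`cache = { ...` → cache = {'key': {'item': 22}, 'age': [22, 16, 14]}
`ans = cache["key"]["item"] + cache["age"][0]` → ans = 44
So ans = 44

Answer: 44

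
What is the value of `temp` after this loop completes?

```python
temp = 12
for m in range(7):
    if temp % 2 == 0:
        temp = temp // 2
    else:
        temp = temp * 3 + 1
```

Collatz-style transformation from 12
`temp` takes the values: 12 → 6 → 3 → 10 → 5 → 16 → 8 → 4

Answer: 4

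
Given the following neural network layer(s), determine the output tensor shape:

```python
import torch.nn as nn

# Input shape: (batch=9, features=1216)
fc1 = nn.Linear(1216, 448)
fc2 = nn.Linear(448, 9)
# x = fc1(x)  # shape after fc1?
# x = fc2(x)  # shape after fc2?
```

Input: (9, 1216) -> after fc1: (9, 448) -> Output: (9, 9)

Answer: (9, 9)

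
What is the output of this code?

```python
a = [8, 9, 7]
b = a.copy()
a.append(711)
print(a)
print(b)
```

Key concept: list.copy() creates independent copy.
Step by step:
`a = [8, 9, 7]` → a = [8, 9, 7]
`b = a.copy()` → b = [8, 9, 7]
`a.append(711)` → a = [8, 9, 7, 711]
`print(a)` → prints [8, 9, 7, 711]
`print(b)` → prints [8, 9, 7]

Answer:
[8, 9, 7, 711]
[8, 9, 7]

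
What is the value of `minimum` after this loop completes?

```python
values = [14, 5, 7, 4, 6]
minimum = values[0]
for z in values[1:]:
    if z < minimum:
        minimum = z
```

Minimum of [14, 5, 7, 4, 6]
`minimum` takes the values: 14 → 5 → 4

Answer: 4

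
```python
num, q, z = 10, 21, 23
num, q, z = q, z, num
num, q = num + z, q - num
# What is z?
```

Trace:
`num, q, z = 10, 21, 23` → num = 10; q = 21; z = 23
`num, q, z = q, z, num` → num = 21; q = 23; z = 10
`num, q = num + z, q - num` → num = 31; q = 2
So z = 10

Answer: 10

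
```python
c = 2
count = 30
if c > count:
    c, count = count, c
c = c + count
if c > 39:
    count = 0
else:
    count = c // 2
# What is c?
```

Trace:
`c = 2` → c = 2
`count = 30` → count = 30
`if c > count: ...` → c > count is False → no variable changes
`c = c + count` → c = 32
`if c > 39: ...` → c > 39 is False, take else branch → count = 16
So c = 32

Answer: 32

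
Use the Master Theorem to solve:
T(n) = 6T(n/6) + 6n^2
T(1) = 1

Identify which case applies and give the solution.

a=6, b=6, f(n)=6n^2. log_6(6) = 1. Since c=2 > 1 and the regularity condition holds (6(n/6)^2 = (6/6^2)n^2 with 6/6^2 < 1), Case 3 applies: T(n) = Θ(f(n)) = O(n^2).

Answer: O(n^2) - Case 3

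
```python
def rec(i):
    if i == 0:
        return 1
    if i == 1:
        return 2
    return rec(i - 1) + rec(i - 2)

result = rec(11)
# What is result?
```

Build up from base cases: rec(0)=1, rec(1)=2, rec(2)=3, rec(3)=5, rec(4)=8, rec(5)=13, rec(6)=21, ..., rec(11)=233

Answer: 233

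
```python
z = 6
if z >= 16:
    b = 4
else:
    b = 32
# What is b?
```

Trace:
`z = 6` → z = 6
`if z >= 16: ...` → z >= 16 is False, take else branch → b = 32
So b = 32

Answer: 32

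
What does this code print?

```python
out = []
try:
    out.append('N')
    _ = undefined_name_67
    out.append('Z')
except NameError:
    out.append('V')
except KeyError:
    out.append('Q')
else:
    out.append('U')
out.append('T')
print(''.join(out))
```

Execution trace: 'N' (try body) → 'V' (except NameError) → 'T' (after the try/except). Output: NVT

Answer: NVT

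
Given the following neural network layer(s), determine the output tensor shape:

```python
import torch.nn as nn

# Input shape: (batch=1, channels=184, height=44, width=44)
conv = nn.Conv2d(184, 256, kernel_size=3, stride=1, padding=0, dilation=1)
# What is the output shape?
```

Input: (1, 184, 44, 44) -> Output: (1, 256, 42, 42)

Answer: (1, 256, 42, 42)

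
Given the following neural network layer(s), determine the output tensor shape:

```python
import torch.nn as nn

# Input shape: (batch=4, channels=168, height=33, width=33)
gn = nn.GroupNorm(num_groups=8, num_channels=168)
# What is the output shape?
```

Input: (4, 168, 33, 33) -> Output: (4, 168, 33, 33)

Answer: (4, 168, 33, 33)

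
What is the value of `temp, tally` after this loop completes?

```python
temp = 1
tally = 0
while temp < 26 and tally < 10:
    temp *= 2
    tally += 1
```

Double until >= 26 or 10 iterations
`temp, tally` takes the values: (1, 0) → (2, 0) → (2, 1) → (4, 1) → (4, 2) → (8, 2) → (8, 3) → (16, 3) → (16, 4) → (32, 4) → (32, 5)

Answer: 32, 5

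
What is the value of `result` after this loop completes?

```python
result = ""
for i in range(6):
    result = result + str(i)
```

Concatenate digits 0 to 5
`result` takes the values: "" → "0" → "01" → "012" → "0123" → "01234" → "012345"

Answer: "012345"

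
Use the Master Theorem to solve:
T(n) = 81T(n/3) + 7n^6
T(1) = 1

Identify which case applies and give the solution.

a=81, b=3, f(n)=7n^6. log_3(81) = 4. Since c=6 > 4 and the regularity condition holds (81(n/3)^6 = (81/3^6)n^6 with 81/3^6 < 1), Case 3 applies: T(n) = Θ(f(n)) = O(n^6).

Answer: O(n^6) - Case 3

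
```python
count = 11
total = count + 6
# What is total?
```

Trace:
`count = 11` → count = 11
`total = count + 6` → total = 17
So total = 17

Answer: 17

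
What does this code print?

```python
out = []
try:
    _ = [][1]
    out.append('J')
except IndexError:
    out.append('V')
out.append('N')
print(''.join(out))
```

Execution trace: 'V' (except IndexError) → 'N' (after the try/except). Output: VN

Answer: VN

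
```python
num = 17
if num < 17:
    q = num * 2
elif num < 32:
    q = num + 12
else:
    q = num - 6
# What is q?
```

Trace:
`num = 17` → num = 17
`if num < 17: ...` → num < 17 is False, num < 32 is True → q = 29
So q = 29

Answer: 29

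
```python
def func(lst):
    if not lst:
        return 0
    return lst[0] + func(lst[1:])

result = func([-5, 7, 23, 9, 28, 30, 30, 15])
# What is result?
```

(-5) + 7 + 23 + 9 + 28 + 30 + 30 + 15 + 0 = 137

Answer: 137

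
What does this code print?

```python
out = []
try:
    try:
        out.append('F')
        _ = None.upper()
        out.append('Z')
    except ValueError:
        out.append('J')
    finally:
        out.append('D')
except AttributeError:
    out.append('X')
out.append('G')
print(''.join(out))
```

Execution trace: 'F' (try body) → 'D' (finally) → 'X' (outer except AttributeError) → 'G' (after the try/except). Output: FDXG

Answer: FDXG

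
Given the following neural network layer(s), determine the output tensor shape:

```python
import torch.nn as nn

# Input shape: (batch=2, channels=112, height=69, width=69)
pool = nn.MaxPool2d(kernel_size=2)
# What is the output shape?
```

Input: (2, 112, 69, 69) -> Output: (2, 112, 34, 34)

Answer: (2, 112, 34, 34)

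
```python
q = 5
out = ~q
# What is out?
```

Trace:
`q = 5` → q = 5
`out = ~q` → out = -6
So out = -6

Answer: -6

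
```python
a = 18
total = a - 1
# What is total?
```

Trace:
`a = 18` → a = 18
`total = a - 1` → total = 17
So total = 17

Answer: 17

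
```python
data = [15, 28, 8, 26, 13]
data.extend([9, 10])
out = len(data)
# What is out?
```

Trace:
`data = [15, 28, 8, 26, 13]` → data = [15, 28, 8, 26, 13]
`data.extend([9, 10])` → data = [15, 28, 8, 26, 13, 9, 10]
`out = len(data)` → out = 7
So out = 7

Answer: 7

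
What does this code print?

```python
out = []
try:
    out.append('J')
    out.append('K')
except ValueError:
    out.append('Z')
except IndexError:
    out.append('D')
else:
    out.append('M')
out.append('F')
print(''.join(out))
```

Execution trace: 'J' (try body) → 'K' (try body, no exception) → 'M' (else) → 'F' (after the try/except). Output: JKMF

Answer: JKMF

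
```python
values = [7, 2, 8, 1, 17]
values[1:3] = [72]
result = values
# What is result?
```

Trace:
`values = [7, 2, 8, 1, 17]` → values = [7, 2, 8, 1, 17]
`values[1:3] = [72]` → values = [7, 72, 1, 17]
`result = values` → result = [7, 72, 1, 17]
So result = [7, 72, 1, 17]

Answer: [7, 72, 1, 17]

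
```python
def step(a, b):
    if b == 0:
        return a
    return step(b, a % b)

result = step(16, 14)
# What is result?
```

step(16, 14) -> step(14, 2) -> step(2, 0) -> 2

Answer: 2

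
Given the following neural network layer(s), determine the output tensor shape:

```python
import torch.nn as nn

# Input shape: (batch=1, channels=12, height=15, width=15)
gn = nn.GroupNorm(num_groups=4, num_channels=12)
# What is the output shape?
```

Input: (1, 12, 15, 15) -> Output: (1, 12, 15, 15)

Answer: (1, 12, 15, 15)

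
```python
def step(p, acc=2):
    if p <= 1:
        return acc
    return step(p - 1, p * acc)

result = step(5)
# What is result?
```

Accumulator trace (n, acc): (5, 2) -> (4, 10) -> (3, 40) -> (2, 120) -> (1, 240) -> return 240

Answer: 240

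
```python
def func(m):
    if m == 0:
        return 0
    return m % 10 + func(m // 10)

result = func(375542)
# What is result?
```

Sum of digits of 375542: 2 + 4 + 5 + 5 + 7 + 3 = 26

Answer: 26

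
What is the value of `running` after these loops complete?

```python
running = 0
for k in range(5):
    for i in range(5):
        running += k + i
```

Sum of all k+i for k,i in 5x5
`running` takes the values: 0 → 1 → 3 → 6 → 10 → 11 → 13 → 16 → 20 → 25 → 27 → 30 → 34 → 39 → 45 → 48 → 52 → 57 → 63 → 70 → 74 → 79 → 85 → 92 → 100

Answer: 100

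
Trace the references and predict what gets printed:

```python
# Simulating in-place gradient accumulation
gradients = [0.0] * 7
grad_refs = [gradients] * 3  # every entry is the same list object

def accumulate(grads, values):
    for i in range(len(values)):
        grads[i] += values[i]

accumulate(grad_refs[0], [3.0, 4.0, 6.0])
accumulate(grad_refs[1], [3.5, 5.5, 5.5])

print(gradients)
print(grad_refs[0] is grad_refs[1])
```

Key concept: gradient accumulation aliasing.
Step by step:
`gradients = [0.0] * 7` → gradients = [0.0, 0.0, 0.0, 0.0, 0.0, 0.0, 0.0]
`grad_refs = [gradients] * 3` → grad_refs = [[0.0, 0.0, 0.0, 0.0, 0.0, 0.0, 0.0], [0.0, 0.0, 0.0, 0.0, 0.0, 0.0, 0.0], [0.0, 0.0, 0.0, 0.0, 0.0, 0.0, 0.0]]
`accumulate(grad_refs[0], [3.0, 4.0, 6.0])` → gradients = [3.0, 4.0, 6.0, 0.0, 0.0, 0.0, 0.0]; grad_refs = [[3.0, 4.0, 6.0, 0.0, 0.0, 0.0, 0.0], [3.0, 4.0, 6.0, 0.0, 0.0, 0.0, 0.0], [3.0, 4.0, 6.0, 0.0, 0.0, 0.0, 0.0]]
`accumulate(grad_refs[1], [3.5, 5.5, 5.5])` → gradients = [6.5, 9.5, 11.5, 0.0, 0.0, 0.0, 0.0]; grad_refs = [[6.5, 9.5, 11.5, 0.0, 0.0, 0.0, 0.0], [6.5, 9.5, 11.5, 0.0, 0.0, 0.0, 0.0], [6.5, 9.5, 11.5, 0.0, 0.0, 0.0, 0.0]]
`print(gradients)` → prints [6.5, 9.5, 11.5, 0.0, 0.0, 0.0, 0.0]
`print(grad_refs[0] is grad_refs[1])` → prints True

Answer:
[6.5, 9.5, 11.5, 0.0, 0.0, 0.0, 0.0]
True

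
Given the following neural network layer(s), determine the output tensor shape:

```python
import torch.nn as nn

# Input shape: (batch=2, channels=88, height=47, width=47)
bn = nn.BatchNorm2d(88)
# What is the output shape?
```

Input: (2, 88, 47, 47) -> Output: (2, 88, 47, 47)

Answer: (2, 88, 47, 47)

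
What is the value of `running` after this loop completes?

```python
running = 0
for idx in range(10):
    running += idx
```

Sum of 0 to 9 = 45
`running` takes the values: 0 → 1 → 3 → 6 → 10 → 15 → 21 → 28 → 36 → 45

Answer: 45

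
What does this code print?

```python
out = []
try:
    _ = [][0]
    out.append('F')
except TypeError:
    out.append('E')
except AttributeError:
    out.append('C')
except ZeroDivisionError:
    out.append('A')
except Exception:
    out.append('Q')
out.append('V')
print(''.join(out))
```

Execution trace: 'Q' (except Exception) → 'V' (after the try/except). Output: QV

Answer: QV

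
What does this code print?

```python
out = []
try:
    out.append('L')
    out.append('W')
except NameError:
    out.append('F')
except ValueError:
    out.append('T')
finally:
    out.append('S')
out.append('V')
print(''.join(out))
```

Execution trace: 'L' (try body) → 'W' (try body, no exception) → 'S' (finally) → 'V' (after the try/except). Output: LWSV

Answer: LWSV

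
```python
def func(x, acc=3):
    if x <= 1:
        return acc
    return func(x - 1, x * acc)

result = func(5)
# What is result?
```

Accumulator trace (n, acc): (5, 3) -> (4, 15) -> (3, 60) -> (2, 180) -> (1, 360) -> return 360

Answer: 360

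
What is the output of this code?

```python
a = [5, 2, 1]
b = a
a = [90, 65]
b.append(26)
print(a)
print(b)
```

Key concept: rebinding vs mutation: a is rebound to a new list, b still points at the original.
Step by step:
`a = [5, 2, 1]` → a = [5, 2, 1]
`b = a` → b = [5, 2, 1] (same object as a)
`a = [90, 65]` → a = [90, 65]
`b.append(26)` → b = [5, 2, 1, 26]
`print(a)` → prints [90, 65]
`print(b)` → prints [5, 2, 1, 26]

Answer:
[90, 65]
[5, 2, 1, 26]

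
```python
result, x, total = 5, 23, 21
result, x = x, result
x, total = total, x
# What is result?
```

Trace:
`result, x, total = 5, 23, 21` → result = 5; x = 23; total = 21
`result, x = x, result` → result = 23; x = 5
`x, total = total, x` → x = 21; total = 5
So result = 23

Answer: 23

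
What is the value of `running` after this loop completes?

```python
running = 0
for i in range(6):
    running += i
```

Sum of 0 to 5 = 15
`running` takes the values: 0 → 1 → 3 → 6 → 10 → 15

Answer: 15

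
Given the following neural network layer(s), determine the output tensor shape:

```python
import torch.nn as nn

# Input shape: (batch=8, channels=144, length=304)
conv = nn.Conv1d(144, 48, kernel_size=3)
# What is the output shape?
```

Input: (8, 144, 304) -> Output: (8, 48, 302)

Answer: (8, 48, 302)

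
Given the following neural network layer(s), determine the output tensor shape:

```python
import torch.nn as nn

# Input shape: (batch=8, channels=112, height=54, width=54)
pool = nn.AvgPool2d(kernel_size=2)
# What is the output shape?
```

Input: (8, 112, 54, 54) -> Output: (8, 112, 27, 27)

Answer: (8, 112, 27, 27)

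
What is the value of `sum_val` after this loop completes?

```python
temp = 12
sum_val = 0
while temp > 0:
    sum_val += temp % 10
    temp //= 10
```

Sum digits of 12
`sum_val` takes the values: 0 → 2 → 3

Answer: 3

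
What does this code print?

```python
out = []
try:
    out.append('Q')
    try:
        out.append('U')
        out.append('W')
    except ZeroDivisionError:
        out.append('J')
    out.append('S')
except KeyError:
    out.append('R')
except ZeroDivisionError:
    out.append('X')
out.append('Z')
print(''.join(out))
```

Execution trace: 'Q' (try body) → 'U' (inner try body) → 'W' (inner try body, no exception) → 'S' (try body, no exception) → 'Z' (after the try/except). Output: QUWSZ

Answer: QUWSZ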